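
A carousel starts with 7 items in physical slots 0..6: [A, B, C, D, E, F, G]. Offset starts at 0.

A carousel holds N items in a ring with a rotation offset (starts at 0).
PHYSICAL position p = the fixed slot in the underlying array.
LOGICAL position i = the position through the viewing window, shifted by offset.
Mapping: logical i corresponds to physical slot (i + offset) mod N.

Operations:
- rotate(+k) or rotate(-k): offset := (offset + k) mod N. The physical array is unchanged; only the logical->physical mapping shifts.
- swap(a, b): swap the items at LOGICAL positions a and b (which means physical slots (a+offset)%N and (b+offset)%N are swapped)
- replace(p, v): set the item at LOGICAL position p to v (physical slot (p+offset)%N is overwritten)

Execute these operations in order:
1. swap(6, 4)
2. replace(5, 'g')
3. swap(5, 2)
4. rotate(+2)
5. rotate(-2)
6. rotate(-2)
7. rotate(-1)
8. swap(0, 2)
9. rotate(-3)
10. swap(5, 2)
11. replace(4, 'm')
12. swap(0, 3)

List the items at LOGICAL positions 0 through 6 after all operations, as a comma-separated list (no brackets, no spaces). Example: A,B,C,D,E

Answer: E,g,G,B,m,D,A

Derivation:
After op 1 (swap(6, 4)): offset=0, physical=[A,B,C,D,G,F,E], logical=[A,B,C,D,G,F,E]
After op 2 (replace(5, 'g')): offset=0, physical=[A,B,C,D,G,g,E], logical=[A,B,C,D,G,g,E]
After op 3 (swap(5, 2)): offset=0, physical=[A,B,g,D,G,C,E], logical=[A,B,g,D,G,C,E]
After op 4 (rotate(+2)): offset=2, physical=[A,B,g,D,G,C,E], logical=[g,D,G,C,E,A,B]
After op 5 (rotate(-2)): offset=0, physical=[A,B,g,D,G,C,E], logical=[A,B,g,D,G,C,E]
After op 6 (rotate(-2)): offset=5, physical=[A,B,g,D,G,C,E], logical=[C,E,A,B,g,D,G]
After op 7 (rotate(-1)): offset=4, physical=[A,B,g,D,G,C,E], logical=[G,C,E,A,B,g,D]
After op 8 (swap(0, 2)): offset=4, physical=[A,B,g,D,E,C,G], logical=[E,C,G,A,B,g,D]
After op 9 (rotate(-3)): offset=1, physical=[A,B,g,D,E,C,G], logical=[B,g,D,E,C,G,A]
After op 10 (swap(5, 2)): offset=1, physical=[A,B,g,G,E,C,D], logical=[B,g,G,E,C,D,A]
After op 11 (replace(4, 'm')): offset=1, physical=[A,B,g,G,E,m,D], logical=[B,g,G,E,m,D,A]
After op 12 (swap(0, 3)): offset=1, physical=[A,E,g,G,B,m,D], logical=[E,g,G,B,m,D,A]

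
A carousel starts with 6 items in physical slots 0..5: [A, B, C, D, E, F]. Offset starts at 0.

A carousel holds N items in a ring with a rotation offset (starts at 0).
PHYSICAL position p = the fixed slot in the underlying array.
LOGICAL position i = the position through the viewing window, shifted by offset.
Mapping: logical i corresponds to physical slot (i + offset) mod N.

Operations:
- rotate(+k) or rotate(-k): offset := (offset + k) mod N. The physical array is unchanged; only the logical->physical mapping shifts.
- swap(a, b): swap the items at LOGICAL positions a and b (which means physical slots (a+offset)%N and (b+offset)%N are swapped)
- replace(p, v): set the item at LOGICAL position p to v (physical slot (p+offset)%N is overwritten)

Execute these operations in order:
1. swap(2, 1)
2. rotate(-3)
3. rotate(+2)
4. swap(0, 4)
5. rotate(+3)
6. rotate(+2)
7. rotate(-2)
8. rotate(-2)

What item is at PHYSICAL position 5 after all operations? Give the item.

Answer: D

Derivation:
After op 1 (swap(2, 1)): offset=0, physical=[A,C,B,D,E,F], logical=[A,C,B,D,E,F]
After op 2 (rotate(-3)): offset=3, physical=[A,C,B,D,E,F], logical=[D,E,F,A,C,B]
After op 3 (rotate(+2)): offset=5, physical=[A,C,B,D,E,F], logical=[F,A,C,B,D,E]
After op 4 (swap(0, 4)): offset=5, physical=[A,C,B,F,E,D], logical=[D,A,C,B,F,E]
After op 5 (rotate(+3)): offset=2, physical=[A,C,B,F,E,D], logical=[B,F,E,D,A,C]
After op 6 (rotate(+2)): offset=4, physical=[A,C,B,F,E,D], logical=[E,D,A,C,B,F]
After op 7 (rotate(-2)): offset=2, physical=[A,C,B,F,E,D], logical=[B,F,E,D,A,C]
After op 8 (rotate(-2)): offset=0, physical=[A,C,B,F,E,D], logical=[A,C,B,F,E,D]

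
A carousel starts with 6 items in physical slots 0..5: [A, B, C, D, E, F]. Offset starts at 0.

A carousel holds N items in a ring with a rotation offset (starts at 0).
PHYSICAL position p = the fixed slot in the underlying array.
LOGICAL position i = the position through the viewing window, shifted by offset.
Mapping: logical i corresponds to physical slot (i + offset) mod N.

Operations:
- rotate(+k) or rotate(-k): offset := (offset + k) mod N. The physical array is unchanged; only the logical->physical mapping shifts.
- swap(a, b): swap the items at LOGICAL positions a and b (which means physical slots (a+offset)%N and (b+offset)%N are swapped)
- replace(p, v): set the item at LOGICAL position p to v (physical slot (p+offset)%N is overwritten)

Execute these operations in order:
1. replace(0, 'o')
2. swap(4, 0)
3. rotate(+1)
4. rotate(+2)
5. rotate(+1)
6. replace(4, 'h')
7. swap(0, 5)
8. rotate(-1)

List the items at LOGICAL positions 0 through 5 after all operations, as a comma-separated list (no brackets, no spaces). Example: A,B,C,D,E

After op 1 (replace(0, 'o')): offset=0, physical=[o,B,C,D,E,F], logical=[o,B,C,D,E,F]
After op 2 (swap(4, 0)): offset=0, physical=[E,B,C,D,o,F], logical=[E,B,C,D,o,F]
After op 3 (rotate(+1)): offset=1, physical=[E,B,C,D,o,F], logical=[B,C,D,o,F,E]
After op 4 (rotate(+2)): offset=3, physical=[E,B,C,D,o,F], logical=[D,o,F,E,B,C]
After op 5 (rotate(+1)): offset=4, physical=[E,B,C,D,o,F], logical=[o,F,E,B,C,D]
After op 6 (replace(4, 'h')): offset=4, physical=[E,B,h,D,o,F], logical=[o,F,E,B,h,D]
After op 7 (swap(0, 5)): offset=4, physical=[E,B,h,o,D,F], logical=[D,F,E,B,h,o]
After op 8 (rotate(-1)): offset=3, physical=[E,B,h,o,D,F], logical=[o,D,F,E,B,h]

Answer: o,D,F,E,B,h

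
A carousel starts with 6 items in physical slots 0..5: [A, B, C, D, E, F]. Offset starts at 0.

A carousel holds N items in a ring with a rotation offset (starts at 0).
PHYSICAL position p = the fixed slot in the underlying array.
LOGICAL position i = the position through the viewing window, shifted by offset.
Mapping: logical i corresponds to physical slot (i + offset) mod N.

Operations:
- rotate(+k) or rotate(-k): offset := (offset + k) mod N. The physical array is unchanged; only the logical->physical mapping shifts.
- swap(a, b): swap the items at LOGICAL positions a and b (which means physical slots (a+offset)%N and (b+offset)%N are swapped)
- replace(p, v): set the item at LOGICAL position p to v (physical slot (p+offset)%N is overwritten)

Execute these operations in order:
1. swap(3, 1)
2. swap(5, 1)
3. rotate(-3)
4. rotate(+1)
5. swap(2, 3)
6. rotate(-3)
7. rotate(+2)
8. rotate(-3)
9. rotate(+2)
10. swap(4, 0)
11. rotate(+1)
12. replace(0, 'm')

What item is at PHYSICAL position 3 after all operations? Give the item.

After op 1 (swap(3, 1)): offset=0, physical=[A,D,C,B,E,F], logical=[A,D,C,B,E,F]
After op 2 (swap(5, 1)): offset=0, physical=[A,F,C,B,E,D], logical=[A,F,C,B,E,D]
After op 3 (rotate(-3)): offset=3, physical=[A,F,C,B,E,D], logical=[B,E,D,A,F,C]
After op 4 (rotate(+1)): offset=4, physical=[A,F,C,B,E,D], logical=[E,D,A,F,C,B]
After op 5 (swap(2, 3)): offset=4, physical=[F,A,C,B,E,D], logical=[E,D,F,A,C,B]
After op 6 (rotate(-3)): offset=1, physical=[F,A,C,B,E,D], logical=[A,C,B,E,D,F]
After op 7 (rotate(+2)): offset=3, physical=[F,A,C,B,E,D], logical=[B,E,D,F,A,C]
After op 8 (rotate(-3)): offset=0, physical=[F,A,C,B,E,D], logical=[F,A,C,B,E,D]
After op 9 (rotate(+2)): offset=2, physical=[F,A,C,B,E,D], logical=[C,B,E,D,F,A]
After op 10 (swap(4, 0)): offset=2, physical=[C,A,F,B,E,D], logical=[F,B,E,D,C,A]
After op 11 (rotate(+1)): offset=3, physical=[C,A,F,B,E,D], logical=[B,E,D,C,A,F]
After op 12 (replace(0, 'm')): offset=3, physical=[C,A,F,m,E,D], logical=[m,E,D,C,A,F]

Answer: m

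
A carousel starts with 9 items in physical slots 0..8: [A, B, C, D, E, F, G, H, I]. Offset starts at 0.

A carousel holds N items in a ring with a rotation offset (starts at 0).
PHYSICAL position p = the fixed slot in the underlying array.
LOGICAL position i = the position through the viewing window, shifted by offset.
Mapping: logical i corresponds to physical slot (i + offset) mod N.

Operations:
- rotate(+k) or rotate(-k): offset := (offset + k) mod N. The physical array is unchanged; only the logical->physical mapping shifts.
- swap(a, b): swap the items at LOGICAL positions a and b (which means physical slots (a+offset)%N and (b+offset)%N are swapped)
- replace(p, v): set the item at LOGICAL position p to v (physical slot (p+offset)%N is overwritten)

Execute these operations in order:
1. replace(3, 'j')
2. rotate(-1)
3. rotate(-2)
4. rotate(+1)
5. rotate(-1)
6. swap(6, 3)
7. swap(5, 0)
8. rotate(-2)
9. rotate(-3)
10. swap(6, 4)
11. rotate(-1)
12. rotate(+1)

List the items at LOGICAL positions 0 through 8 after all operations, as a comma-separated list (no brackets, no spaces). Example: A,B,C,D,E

After op 1 (replace(3, 'j')): offset=0, physical=[A,B,C,j,E,F,G,H,I], logical=[A,B,C,j,E,F,G,H,I]
After op 2 (rotate(-1)): offset=8, physical=[A,B,C,j,E,F,G,H,I], logical=[I,A,B,C,j,E,F,G,H]
After op 3 (rotate(-2)): offset=6, physical=[A,B,C,j,E,F,G,H,I], logical=[G,H,I,A,B,C,j,E,F]
After op 4 (rotate(+1)): offset=7, physical=[A,B,C,j,E,F,G,H,I], logical=[H,I,A,B,C,j,E,F,G]
After op 5 (rotate(-1)): offset=6, physical=[A,B,C,j,E,F,G,H,I], logical=[G,H,I,A,B,C,j,E,F]
After op 6 (swap(6, 3)): offset=6, physical=[j,B,C,A,E,F,G,H,I], logical=[G,H,I,j,B,C,A,E,F]
After op 7 (swap(5, 0)): offset=6, physical=[j,B,G,A,E,F,C,H,I], logical=[C,H,I,j,B,G,A,E,F]
After op 8 (rotate(-2)): offset=4, physical=[j,B,G,A,E,F,C,H,I], logical=[E,F,C,H,I,j,B,G,A]
After op 9 (rotate(-3)): offset=1, physical=[j,B,G,A,E,F,C,H,I], logical=[B,G,A,E,F,C,H,I,j]
After op 10 (swap(6, 4)): offset=1, physical=[j,B,G,A,E,H,C,F,I], logical=[B,G,A,E,H,C,F,I,j]
After op 11 (rotate(-1)): offset=0, physical=[j,B,G,A,E,H,C,F,I], logical=[j,B,G,A,E,H,C,F,I]
After op 12 (rotate(+1)): offset=1, physical=[j,B,G,A,E,H,C,F,I], logical=[B,G,A,E,H,C,F,I,j]

Answer: B,G,A,E,H,C,F,I,j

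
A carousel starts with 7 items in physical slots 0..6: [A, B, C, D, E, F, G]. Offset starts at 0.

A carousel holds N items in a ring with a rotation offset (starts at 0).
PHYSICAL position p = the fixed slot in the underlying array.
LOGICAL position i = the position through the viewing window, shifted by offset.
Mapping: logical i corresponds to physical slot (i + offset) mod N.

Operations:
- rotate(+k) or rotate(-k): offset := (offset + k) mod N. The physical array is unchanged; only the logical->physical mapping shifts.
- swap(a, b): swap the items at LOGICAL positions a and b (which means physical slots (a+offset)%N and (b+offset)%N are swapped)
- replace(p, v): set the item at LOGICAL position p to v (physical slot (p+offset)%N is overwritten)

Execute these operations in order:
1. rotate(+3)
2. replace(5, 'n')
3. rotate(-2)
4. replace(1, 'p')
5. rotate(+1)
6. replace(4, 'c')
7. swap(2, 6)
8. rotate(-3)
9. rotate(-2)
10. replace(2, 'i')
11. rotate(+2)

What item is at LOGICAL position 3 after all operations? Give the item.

After op 1 (rotate(+3)): offset=3, physical=[A,B,C,D,E,F,G], logical=[D,E,F,G,A,B,C]
After op 2 (replace(5, 'n')): offset=3, physical=[A,n,C,D,E,F,G], logical=[D,E,F,G,A,n,C]
After op 3 (rotate(-2)): offset=1, physical=[A,n,C,D,E,F,G], logical=[n,C,D,E,F,G,A]
After op 4 (replace(1, 'p')): offset=1, physical=[A,n,p,D,E,F,G], logical=[n,p,D,E,F,G,A]
After op 5 (rotate(+1)): offset=2, physical=[A,n,p,D,E,F,G], logical=[p,D,E,F,G,A,n]
After op 6 (replace(4, 'c')): offset=2, physical=[A,n,p,D,E,F,c], logical=[p,D,E,F,c,A,n]
After op 7 (swap(2, 6)): offset=2, physical=[A,E,p,D,n,F,c], logical=[p,D,n,F,c,A,E]
After op 8 (rotate(-3)): offset=6, physical=[A,E,p,D,n,F,c], logical=[c,A,E,p,D,n,F]
After op 9 (rotate(-2)): offset=4, physical=[A,E,p,D,n,F,c], logical=[n,F,c,A,E,p,D]
After op 10 (replace(2, 'i')): offset=4, physical=[A,E,p,D,n,F,i], logical=[n,F,i,A,E,p,D]
After op 11 (rotate(+2)): offset=6, physical=[A,E,p,D,n,F,i], logical=[i,A,E,p,D,n,F]

Answer: p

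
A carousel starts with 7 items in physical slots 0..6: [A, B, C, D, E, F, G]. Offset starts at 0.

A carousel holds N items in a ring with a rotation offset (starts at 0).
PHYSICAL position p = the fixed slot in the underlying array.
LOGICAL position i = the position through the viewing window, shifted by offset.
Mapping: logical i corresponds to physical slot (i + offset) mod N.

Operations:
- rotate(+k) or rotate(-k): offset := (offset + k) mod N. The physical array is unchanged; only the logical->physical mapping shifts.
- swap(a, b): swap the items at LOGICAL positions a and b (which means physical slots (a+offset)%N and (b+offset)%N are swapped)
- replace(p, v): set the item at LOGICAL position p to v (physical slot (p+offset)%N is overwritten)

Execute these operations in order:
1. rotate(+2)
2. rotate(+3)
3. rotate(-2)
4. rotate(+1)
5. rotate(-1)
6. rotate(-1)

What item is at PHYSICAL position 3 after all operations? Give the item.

Answer: D

Derivation:
After op 1 (rotate(+2)): offset=2, physical=[A,B,C,D,E,F,G], logical=[C,D,E,F,G,A,B]
After op 2 (rotate(+3)): offset=5, physical=[A,B,C,D,E,F,G], logical=[F,G,A,B,C,D,E]
After op 3 (rotate(-2)): offset=3, physical=[A,B,C,D,E,F,G], logical=[D,E,F,G,A,B,C]
After op 4 (rotate(+1)): offset=4, physical=[A,B,C,D,E,F,G], logical=[E,F,G,A,B,C,D]
After op 5 (rotate(-1)): offset=3, physical=[A,B,C,D,E,F,G], logical=[D,E,F,G,A,B,C]
After op 6 (rotate(-1)): offset=2, physical=[A,B,C,D,E,F,G], logical=[C,D,E,F,G,A,B]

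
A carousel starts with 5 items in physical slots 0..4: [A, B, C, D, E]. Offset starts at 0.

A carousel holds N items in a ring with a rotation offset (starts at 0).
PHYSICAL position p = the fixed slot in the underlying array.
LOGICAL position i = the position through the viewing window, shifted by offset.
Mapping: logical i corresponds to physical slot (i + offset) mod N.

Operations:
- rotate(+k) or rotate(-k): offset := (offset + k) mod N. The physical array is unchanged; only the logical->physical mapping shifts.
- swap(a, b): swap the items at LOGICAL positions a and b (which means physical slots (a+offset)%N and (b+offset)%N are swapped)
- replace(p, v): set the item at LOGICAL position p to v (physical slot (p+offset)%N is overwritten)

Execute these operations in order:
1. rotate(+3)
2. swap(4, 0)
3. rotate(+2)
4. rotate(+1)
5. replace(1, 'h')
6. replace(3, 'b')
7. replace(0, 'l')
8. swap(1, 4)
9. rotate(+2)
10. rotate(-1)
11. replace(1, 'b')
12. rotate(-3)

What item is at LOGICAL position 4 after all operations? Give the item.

After op 1 (rotate(+3)): offset=3, physical=[A,B,C,D,E], logical=[D,E,A,B,C]
After op 2 (swap(4, 0)): offset=3, physical=[A,B,D,C,E], logical=[C,E,A,B,D]
After op 3 (rotate(+2)): offset=0, physical=[A,B,D,C,E], logical=[A,B,D,C,E]
After op 4 (rotate(+1)): offset=1, physical=[A,B,D,C,E], logical=[B,D,C,E,A]
After op 5 (replace(1, 'h')): offset=1, physical=[A,B,h,C,E], logical=[B,h,C,E,A]
After op 6 (replace(3, 'b')): offset=1, physical=[A,B,h,C,b], logical=[B,h,C,b,A]
After op 7 (replace(0, 'l')): offset=1, physical=[A,l,h,C,b], logical=[l,h,C,b,A]
After op 8 (swap(1, 4)): offset=1, physical=[h,l,A,C,b], logical=[l,A,C,b,h]
After op 9 (rotate(+2)): offset=3, physical=[h,l,A,C,b], logical=[C,b,h,l,A]
After op 10 (rotate(-1)): offset=2, physical=[h,l,A,C,b], logical=[A,C,b,h,l]
After op 11 (replace(1, 'b')): offset=2, physical=[h,l,A,b,b], logical=[A,b,b,h,l]
After op 12 (rotate(-3)): offset=4, physical=[h,l,A,b,b], logical=[b,h,l,A,b]

Answer: b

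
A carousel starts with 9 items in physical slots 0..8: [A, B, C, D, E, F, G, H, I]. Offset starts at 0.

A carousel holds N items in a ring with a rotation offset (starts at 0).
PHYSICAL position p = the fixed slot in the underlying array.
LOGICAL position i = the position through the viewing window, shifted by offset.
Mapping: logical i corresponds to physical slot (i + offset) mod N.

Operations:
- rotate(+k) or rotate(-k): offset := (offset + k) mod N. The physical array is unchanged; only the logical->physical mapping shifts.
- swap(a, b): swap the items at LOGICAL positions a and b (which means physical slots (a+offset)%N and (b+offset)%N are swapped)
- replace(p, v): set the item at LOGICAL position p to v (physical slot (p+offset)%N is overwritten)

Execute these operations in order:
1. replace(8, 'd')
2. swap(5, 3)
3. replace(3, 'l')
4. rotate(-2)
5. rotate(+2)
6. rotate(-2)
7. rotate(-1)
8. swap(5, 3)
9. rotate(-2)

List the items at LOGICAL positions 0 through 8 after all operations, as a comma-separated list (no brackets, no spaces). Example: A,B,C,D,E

After op 1 (replace(8, 'd')): offset=0, physical=[A,B,C,D,E,F,G,H,d], logical=[A,B,C,D,E,F,G,H,d]
After op 2 (swap(5, 3)): offset=0, physical=[A,B,C,F,E,D,G,H,d], logical=[A,B,C,F,E,D,G,H,d]
After op 3 (replace(3, 'l')): offset=0, physical=[A,B,C,l,E,D,G,H,d], logical=[A,B,C,l,E,D,G,H,d]
After op 4 (rotate(-2)): offset=7, physical=[A,B,C,l,E,D,G,H,d], logical=[H,d,A,B,C,l,E,D,G]
After op 5 (rotate(+2)): offset=0, physical=[A,B,C,l,E,D,G,H,d], logical=[A,B,C,l,E,D,G,H,d]
After op 6 (rotate(-2)): offset=7, physical=[A,B,C,l,E,D,G,H,d], logical=[H,d,A,B,C,l,E,D,G]
After op 7 (rotate(-1)): offset=6, physical=[A,B,C,l,E,D,G,H,d], logical=[G,H,d,A,B,C,l,E,D]
After op 8 (swap(5, 3)): offset=6, physical=[C,B,A,l,E,D,G,H,d], logical=[G,H,d,C,B,A,l,E,D]
After op 9 (rotate(-2)): offset=4, physical=[C,B,A,l,E,D,G,H,d], logical=[E,D,G,H,d,C,B,A,l]

Answer: E,D,G,H,d,C,B,A,l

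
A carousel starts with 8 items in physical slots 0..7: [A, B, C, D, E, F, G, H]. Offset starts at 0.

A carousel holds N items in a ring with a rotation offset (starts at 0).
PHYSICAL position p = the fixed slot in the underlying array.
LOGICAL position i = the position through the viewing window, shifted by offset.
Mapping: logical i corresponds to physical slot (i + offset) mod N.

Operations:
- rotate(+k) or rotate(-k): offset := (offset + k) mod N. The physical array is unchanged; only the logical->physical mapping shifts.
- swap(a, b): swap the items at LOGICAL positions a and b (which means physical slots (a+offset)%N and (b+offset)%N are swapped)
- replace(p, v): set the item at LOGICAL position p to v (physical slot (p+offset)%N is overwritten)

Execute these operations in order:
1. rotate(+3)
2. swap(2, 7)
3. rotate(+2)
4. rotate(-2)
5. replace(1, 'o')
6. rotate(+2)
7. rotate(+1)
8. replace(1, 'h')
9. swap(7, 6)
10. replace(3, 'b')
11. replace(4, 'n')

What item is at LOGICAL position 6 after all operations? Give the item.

Answer: C

Derivation:
After op 1 (rotate(+3)): offset=3, physical=[A,B,C,D,E,F,G,H], logical=[D,E,F,G,H,A,B,C]
After op 2 (swap(2, 7)): offset=3, physical=[A,B,F,D,E,C,G,H], logical=[D,E,C,G,H,A,B,F]
After op 3 (rotate(+2)): offset=5, physical=[A,B,F,D,E,C,G,H], logical=[C,G,H,A,B,F,D,E]
After op 4 (rotate(-2)): offset=3, physical=[A,B,F,D,E,C,G,H], logical=[D,E,C,G,H,A,B,F]
After op 5 (replace(1, 'o')): offset=3, physical=[A,B,F,D,o,C,G,H], logical=[D,o,C,G,H,A,B,F]
After op 6 (rotate(+2)): offset=5, physical=[A,B,F,D,o,C,G,H], logical=[C,G,H,A,B,F,D,o]
After op 7 (rotate(+1)): offset=6, physical=[A,B,F,D,o,C,G,H], logical=[G,H,A,B,F,D,o,C]
After op 8 (replace(1, 'h')): offset=6, physical=[A,B,F,D,o,C,G,h], logical=[G,h,A,B,F,D,o,C]
After op 9 (swap(7, 6)): offset=6, physical=[A,B,F,D,C,o,G,h], logical=[G,h,A,B,F,D,C,o]
After op 10 (replace(3, 'b')): offset=6, physical=[A,b,F,D,C,o,G,h], logical=[G,h,A,b,F,D,C,o]
After op 11 (replace(4, 'n')): offset=6, physical=[A,b,n,D,C,o,G,h], logical=[G,h,A,b,n,D,C,o]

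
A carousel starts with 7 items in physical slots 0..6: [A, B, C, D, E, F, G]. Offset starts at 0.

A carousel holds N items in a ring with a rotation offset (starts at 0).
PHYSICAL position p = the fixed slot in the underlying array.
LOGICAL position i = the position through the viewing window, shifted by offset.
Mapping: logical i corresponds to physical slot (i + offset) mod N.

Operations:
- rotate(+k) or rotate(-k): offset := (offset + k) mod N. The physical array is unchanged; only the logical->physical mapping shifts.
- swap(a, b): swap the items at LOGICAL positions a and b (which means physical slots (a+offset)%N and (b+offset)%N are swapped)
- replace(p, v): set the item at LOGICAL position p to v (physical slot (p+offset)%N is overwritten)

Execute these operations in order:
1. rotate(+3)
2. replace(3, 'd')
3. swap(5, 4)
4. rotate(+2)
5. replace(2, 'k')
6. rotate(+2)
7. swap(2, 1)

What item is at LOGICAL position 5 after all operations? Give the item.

After op 1 (rotate(+3)): offset=3, physical=[A,B,C,D,E,F,G], logical=[D,E,F,G,A,B,C]
After op 2 (replace(3, 'd')): offset=3, physical=[A,B,C,D,E,F,d], logical=[D,E,F,d,A,B,C]
After op 3 (swap(5, 4)): offset=3, physical=[B,A,C,D,E,F,d], logical=[D,E,F,d,B,A,C]
After op 4 (rotate(+2)): offset=5, physical=[B,A,C,D,E,F,d], logical=[F,d,B,A,C,D,E]
After op 5 (replace(2, 'k')): offset=5, physical=[k,A,C,D,E,F,d], logical=[F,d,k,A,C,D,E]
After op 6 (rotate(+2)): offset=0, physical=[k,A,C,D,E,F,d], logical=[k,A,C,D,E,F,d]
After op 7 (swap(2, 1)): offset=0, physical=[k,C,A,D,E,F,d], logical=[k,C,A,D,E,F,d]

Answer: F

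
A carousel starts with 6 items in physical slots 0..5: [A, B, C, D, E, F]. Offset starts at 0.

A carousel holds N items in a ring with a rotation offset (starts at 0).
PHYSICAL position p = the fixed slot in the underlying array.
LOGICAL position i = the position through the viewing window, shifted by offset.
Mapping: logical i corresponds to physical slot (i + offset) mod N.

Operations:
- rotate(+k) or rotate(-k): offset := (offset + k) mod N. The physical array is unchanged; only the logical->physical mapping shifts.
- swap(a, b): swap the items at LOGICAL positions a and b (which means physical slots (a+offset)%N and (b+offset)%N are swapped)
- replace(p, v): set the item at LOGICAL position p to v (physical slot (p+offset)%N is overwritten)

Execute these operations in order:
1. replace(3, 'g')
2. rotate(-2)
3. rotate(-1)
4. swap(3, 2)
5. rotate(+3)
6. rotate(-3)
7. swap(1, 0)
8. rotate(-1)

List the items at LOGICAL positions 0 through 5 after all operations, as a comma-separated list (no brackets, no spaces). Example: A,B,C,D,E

Answer: C,E,g,A,F,B

Derivation:
After op 1 (replace(3, 'g')): offset=0, physical=[A,B,C,g,E,F], logical=[A,B,C,g,E,F]
After op 2 (rotate(-2)): offset=4, physical=[A,B,C,g,E,F], logical=[E,F,A,B,C,g]
After op 3 (rotate(-1)): offset=3, physical=[A,B,C,g,E,F], logical=[g,E,F,A,B,C]
After op 4 (swap(3, 2)): offset=3, physical=[F,B,C,g,E,A], logical=[g,E,A,F,B,C]
After op 5 (rotate(+3)): offset=0, physical=[F,B,C,g,E,A], logical=[F,B,C,g,E,A]
After op 6 (rotate(-3)): offset=3, physical=[F,B,C,g,E,A], logical=[g,E,A,F,B,C]
After op 7 (swap(1, 0)): offset=3, physical=[F,B,C,E,g,A], logical=[E,g,A,F,B,C]
After op 8 (rotate(-1)): offset=2, physical=[F,B,C,E,g,A], logical=[C,E,g,A,F,B]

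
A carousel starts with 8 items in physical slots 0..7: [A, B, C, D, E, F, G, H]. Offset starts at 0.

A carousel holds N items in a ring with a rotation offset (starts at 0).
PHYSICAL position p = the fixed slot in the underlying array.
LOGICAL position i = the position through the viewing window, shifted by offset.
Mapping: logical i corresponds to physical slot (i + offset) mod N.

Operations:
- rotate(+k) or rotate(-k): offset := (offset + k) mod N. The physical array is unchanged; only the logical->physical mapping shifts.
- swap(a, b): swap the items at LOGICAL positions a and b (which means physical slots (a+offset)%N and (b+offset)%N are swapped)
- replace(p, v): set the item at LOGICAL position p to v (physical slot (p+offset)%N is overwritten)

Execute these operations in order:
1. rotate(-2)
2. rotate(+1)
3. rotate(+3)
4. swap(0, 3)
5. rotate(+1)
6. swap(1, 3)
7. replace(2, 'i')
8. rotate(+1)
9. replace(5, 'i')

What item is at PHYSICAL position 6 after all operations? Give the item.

Answer: E

Derivation:
After op 1 (rotate(-2)): offset=6, physical=[A,B,C,D,E,F,G,H], logical=[G,H,A,B,C,D,E,F]
After op 2 (rotate(+1)): offset=7, physical=[A,B,C,D,E,F,G,H], logical=[H,A,B,C,D,E,F,G]
After op 3 (rotate(+3)): offset=2, physical=[A,B,C,D,E,F,G,H], logical=[C,D,E,F,G,H,A,B]
After op 4 (swap(0, 3)): offset=2, physical=[A,B,F,D,E,C,G,H], logical=[F,D,E,C,G,H,A,B]
After op 5 (rotate(+1)): offset=3, physical=[A,B,F,D,E,C,G,H], logical=[D,E,C,G,H,A,B,F]
After op 6 (swap(1, 3)): offset=3, physical=[A,B,F,D,G,C,E,H], logical=[D,G,C,E,H,A,B,F]
After op 7 (replace(2, 'i')): offset=3, physical=[A,B,F,D,G,i,E,H], logical=[D,G,i,E,H,A,B,F]
After op 8 (rotate(+1)): offset=4, physical=[A,B,F,D,G,i,E,H], logical=[G,i,E,H,A,B,F,D]
After op 9 (replace(5, 'i')): offset=4, physical=[A,i,F,D,G,i,E,H], logical=[G,i,E,H,A,i,F,D]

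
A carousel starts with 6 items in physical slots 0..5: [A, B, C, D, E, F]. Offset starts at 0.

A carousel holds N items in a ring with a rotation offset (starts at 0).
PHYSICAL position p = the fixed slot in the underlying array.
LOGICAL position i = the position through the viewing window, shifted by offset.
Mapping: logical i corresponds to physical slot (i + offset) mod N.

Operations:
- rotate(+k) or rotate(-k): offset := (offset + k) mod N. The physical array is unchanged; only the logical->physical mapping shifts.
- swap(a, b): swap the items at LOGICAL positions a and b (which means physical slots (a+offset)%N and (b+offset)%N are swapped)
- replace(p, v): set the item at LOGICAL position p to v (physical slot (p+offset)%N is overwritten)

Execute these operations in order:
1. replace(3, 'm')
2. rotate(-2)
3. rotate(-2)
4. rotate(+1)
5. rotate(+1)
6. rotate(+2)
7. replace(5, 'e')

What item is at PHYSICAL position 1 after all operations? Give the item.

Answer: B

Derivation:
After op 1 (replace(3, 'm')): offset=0, physical=[A,B,C,m,E,F], logical=[A,B,C,m,E,F]
After op 2 (rotate(-2)): offset=4, physical=[A,B,C,m,E,F], logical=[E,F,A,B,C,m]
After op 3 (rotate(-2)): offset=2, physical=[A,B,C,m,E,F], logical=[C,m,E,F,A,B]
After op 4 (rotate(+1)): offset=3, physical=[A,B,C,m,E,F], logical=[m,E,F,A,B,C]
After op 5 (rotate(+1)): offset=4, physical=[A,B,C,m,E,F], logical=[E,F,A,B,C,m]
After op 6 (rotate(+2)): offset=0, physical=[A,B,C,m,E,F], logical=[A,B,C,m,E,F]
After op 7 (replace(5, 'e')): offset=0, physical=[A,B,C,m,E,e], logical=[A,B,C,m,E,e]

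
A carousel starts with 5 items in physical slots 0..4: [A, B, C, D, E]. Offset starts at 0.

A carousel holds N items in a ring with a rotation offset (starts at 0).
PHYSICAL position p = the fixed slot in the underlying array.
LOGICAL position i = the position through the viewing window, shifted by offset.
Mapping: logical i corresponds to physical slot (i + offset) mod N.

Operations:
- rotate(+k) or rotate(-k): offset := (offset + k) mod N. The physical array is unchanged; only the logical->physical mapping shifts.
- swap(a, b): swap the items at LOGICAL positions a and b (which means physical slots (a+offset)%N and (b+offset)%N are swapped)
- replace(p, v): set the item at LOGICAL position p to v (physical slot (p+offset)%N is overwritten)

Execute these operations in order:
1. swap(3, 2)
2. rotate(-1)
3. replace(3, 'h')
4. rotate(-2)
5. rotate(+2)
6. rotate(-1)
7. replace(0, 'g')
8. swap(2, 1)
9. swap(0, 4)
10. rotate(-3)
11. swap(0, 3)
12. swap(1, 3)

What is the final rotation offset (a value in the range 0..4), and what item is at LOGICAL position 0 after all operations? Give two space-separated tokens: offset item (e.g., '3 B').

After op 1 (swap(3, 2)): offset=0, physical=[A,B,D,C,E], logical=[A,B,D,C,E]
After op 2 (rotate(-1)): offset=4, physical=[A,B,D,C,E], logical=[E,A,B,D,C]
After op 3 (replace(3, 'h')): offset=4, physical=[A,B,h,C,E], logical=[E,A,B,h,C]
After op 4 (rotate(-2)): offset=2, physical=[A,B,h,C,E], logical=[h,C,E,A,B]
After op 5 (rotate(+2)): offset=4, physical=[A,B,h,C,E], logical=[E,A,B,h,C]
After op 6 (rotate(-1)): offset=3, physical=[A,B,h,C,E], logical=[C,E,A,B,h]
After op 7 (replace(0, 'g')): offset=3, physical=[A,B,h,g,E], logical=[g,E,A,B,h]
After op 8 (swap(2, 1)): offset=3, physical=[E,B,h,g,A], logical=[g,A,E,B,h]
After op 9 (swap(0, 4)): offset=3, physical=[E,B,g,h,A], logical=[h,A,E,B,g]
After op 10 (rotate(-3)): offset=0, physical=[E,B,g,h,A], logical=[E,B,g,h,A]
After op 11 (swap(0, 3)): offset=0, physical=[h,B,g,E,A], logical=[h,B,g,E,A]
After op 12 (swap(1, 3)): offset=0, physical=[h,E,g,B,A], logical=[h,E,g,B,A]

Answer: 0 h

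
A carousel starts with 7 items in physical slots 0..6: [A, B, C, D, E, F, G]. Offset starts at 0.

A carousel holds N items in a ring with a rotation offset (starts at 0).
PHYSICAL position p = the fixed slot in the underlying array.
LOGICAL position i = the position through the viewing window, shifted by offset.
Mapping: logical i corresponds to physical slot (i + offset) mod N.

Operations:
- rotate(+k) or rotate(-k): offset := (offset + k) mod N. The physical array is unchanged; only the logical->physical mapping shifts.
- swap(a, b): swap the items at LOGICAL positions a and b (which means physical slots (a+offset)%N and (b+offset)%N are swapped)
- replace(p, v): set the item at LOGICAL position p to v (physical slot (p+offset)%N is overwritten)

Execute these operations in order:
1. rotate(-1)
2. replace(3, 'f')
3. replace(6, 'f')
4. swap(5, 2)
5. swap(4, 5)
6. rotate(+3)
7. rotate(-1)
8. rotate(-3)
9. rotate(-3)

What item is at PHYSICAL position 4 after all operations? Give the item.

Answer: D

Derivation:
After op 1 (rotate(-1)): offset=6, physical=[A,B,C,D,E,F,G], logical=[G,A,B,C,D,E,F]
After op 2 (replace(3, 'f')): offset=6, physical=[A,B,f,D,E,F,G], logical=[G,A,B,f,D,E,F]
After op 3 (replace(6, 'f')): offset=6, physical=[A,B,f,D,E,f,G], logical=[G,A,B,f,D,E,f]
After op 4 (swap(5, 2)): offset=6, physical=[A,E,f,D,B,f,G], logical=[G,A,E,f,D,B,f]
After op 5 (swap(4, 5)): offset=6, physical=[A,E,f,B,D,f,G], logical=[G,A,E,f,B,D,f]
After op 6 (rotate(+3)): offset=2, physical=[A,E,f,B,D,f,G], logical=[f,B,D,f,G,A,E]
After op 7 (rotate(-1)): offset=1, physical=[A,E,f,B,D,f,G], logical=[E,f,B,D,f,G,A]
After op 8 (rotate(-3)): offset=5, physical=[A,E,f,B,D,f,G], logical=[f,G,A,E,f,B,D]
After op 9 (rotate(-3)): offset=2, physical=[A,E,f,B,D,f,G], logical=[f,B,D,f,G,A,E]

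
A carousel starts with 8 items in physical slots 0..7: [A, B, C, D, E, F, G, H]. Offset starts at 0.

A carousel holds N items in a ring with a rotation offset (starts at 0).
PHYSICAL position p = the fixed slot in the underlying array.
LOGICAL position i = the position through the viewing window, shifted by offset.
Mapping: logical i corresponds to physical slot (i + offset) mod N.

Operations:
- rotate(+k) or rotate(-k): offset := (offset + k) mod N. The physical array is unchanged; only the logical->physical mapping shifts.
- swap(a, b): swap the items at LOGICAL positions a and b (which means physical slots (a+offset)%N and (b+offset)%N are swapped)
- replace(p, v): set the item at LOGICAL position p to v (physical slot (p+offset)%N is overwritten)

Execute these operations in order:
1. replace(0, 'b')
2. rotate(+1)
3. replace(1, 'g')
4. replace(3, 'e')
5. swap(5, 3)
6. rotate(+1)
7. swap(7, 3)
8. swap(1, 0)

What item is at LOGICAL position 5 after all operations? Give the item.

After op 1 (replace(0, 'b')): offset=0, physical=[b,B,C,D,E,F,G,H], logical=[b,B,C,D,E,F,G,H]
After op 2 (rotate(+1)): offset=1, physical=[b,B,C,D,E,F,G,H], logical=[B,C,D,E,F,G,H,b]
After op 3 (replace(1, 'g')): offset=1, physical=[b,B,g,D,E,F,G,H], logical=[B,g,D,E,F,G,H,b]
After op 4 (replace(3, 'e')): offset=1, physical=[b,B,g,D,e,F,G,H], logical=[B,g,D,e,F,G,H,b]
After op 5 (swap(5, 3)): offset=1, physical=[b,B,g,D,G,F,e,H], logical=[B,g,D,G,F,e,H,b]
After op 6 (rotate(+1)): offset=2, physical=[b,B,g,D,G,F,e,H], logical=[g,D,G,F,e,H,b,B]
After op 7 (swap(7, 3)): offset=2, physical=[b,F,g,D,G,B,e,H], logical=[g,D,G,B,e,H,b,F]
After op 8 (swap(1, 0)): offset=2, physical=[b,F,D,g,G,B,e,H], logical=[D,g,G,B,e,H,b,F]

Answer: H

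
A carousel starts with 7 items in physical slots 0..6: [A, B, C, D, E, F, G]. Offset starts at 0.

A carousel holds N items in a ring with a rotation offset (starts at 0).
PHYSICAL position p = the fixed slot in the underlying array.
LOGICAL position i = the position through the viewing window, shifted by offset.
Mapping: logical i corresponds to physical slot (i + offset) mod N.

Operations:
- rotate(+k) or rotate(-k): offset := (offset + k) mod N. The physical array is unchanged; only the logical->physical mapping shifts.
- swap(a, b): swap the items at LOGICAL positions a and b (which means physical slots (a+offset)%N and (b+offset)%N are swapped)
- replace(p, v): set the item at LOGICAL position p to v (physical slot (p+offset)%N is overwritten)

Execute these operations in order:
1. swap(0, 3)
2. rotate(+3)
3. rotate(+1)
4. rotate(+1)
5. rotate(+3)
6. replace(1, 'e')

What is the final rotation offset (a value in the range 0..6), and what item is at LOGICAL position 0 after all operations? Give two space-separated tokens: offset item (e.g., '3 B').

Answer: 1 B

Derivation:
After op 1 (swap(0, 3)): offset=0, physical=[D,B,C,A,E,F,G], logical=[D,B,C,A,E,F,G]
After op 2 (rotate(+3)): offset=3, physical=[D,B,C,A,E,F,G], logical=[A,E,F,G,D,B,C]
After op 3 (rotate(+1)): offset=4, physical=[D,B,C,A,E,F,G], logical=[E,F,G,D,B,C,A]
After op 4 (rotate(+1)): offset=5, physical=[D,B,C,A,E,F,G], logical=[F,G,D,B,C,A,E]
After op 5 (rotate(+3)): offset=1, physical=[D,B,C,A,E,F,G], logical=[B,C,A,E,F,G,D]
After op 6 (replace(1, 'e')): offset=1, physical=[D,B,e,A,E,F,G], logical=[B,e,A,E,F,G,D]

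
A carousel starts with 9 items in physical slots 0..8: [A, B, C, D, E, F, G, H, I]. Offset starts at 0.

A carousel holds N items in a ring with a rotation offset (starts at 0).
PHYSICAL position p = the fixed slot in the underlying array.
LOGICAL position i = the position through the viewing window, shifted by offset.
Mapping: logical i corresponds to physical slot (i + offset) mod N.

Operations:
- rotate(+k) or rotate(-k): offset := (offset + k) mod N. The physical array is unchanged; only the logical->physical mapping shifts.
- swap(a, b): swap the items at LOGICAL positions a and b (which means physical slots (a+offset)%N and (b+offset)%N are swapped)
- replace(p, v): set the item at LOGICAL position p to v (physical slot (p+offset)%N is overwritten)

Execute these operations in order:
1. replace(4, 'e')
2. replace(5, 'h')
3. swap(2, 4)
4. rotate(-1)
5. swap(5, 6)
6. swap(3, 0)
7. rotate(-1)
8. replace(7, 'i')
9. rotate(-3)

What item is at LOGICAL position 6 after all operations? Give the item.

Answer: B

Derivation:
After op 1 (replace(4, 'e')): offset=0, physical=[A,B,C,D,e,F,G,H,I], logical=[A,B,C,D,e,F,G,H,I]
After op 2 (replace(5, 'h')): offset=0, physical=[A,B,C,D,e,h,G,H,I], logical=[A,B,C,D,e,h,G,H,I]
After op 3 (swap(2, 4)): offset=0, physical=[A,B,e,D,C,h,G,H,I], logical=[A,B,e,D,C,h,G,H,I]
After op 4 (rotate(-1)): offset=8, physical=[A,B,e,D,C,h,G,H,I], logical=[I,A,B,e,D,C,h,G,H]
After op 5 (swap(5, 6)): offset=8, physical=[A,B,e,D,h,C,G,H,I], logical=[I,A,B,e,D,h,C,G,H]
After op 6 (swap(3, 0)): offset=8, physical=[A,B,I,D,h,C,G,H,e], logical=[e,A,B,I,D,h,C,G,H]
After op 7 (rotate(-1)): offset=7, physical=[A,B,I,D,h,C,G,H,e], logical=[H,e,A,B,I,D,h,C,G]
After op 8 (replace(7, 'i')): offset=7, physical=[A,B,I,D,h,i,G,H,e], logical=[H,e,A,B,I,D,h,i,G]
After op 9 (rotate(-3)): offset=4, physical=[A,B,I,D,h,i,G,H,e], logical=[h,i,G,H,e,A,B,I,D]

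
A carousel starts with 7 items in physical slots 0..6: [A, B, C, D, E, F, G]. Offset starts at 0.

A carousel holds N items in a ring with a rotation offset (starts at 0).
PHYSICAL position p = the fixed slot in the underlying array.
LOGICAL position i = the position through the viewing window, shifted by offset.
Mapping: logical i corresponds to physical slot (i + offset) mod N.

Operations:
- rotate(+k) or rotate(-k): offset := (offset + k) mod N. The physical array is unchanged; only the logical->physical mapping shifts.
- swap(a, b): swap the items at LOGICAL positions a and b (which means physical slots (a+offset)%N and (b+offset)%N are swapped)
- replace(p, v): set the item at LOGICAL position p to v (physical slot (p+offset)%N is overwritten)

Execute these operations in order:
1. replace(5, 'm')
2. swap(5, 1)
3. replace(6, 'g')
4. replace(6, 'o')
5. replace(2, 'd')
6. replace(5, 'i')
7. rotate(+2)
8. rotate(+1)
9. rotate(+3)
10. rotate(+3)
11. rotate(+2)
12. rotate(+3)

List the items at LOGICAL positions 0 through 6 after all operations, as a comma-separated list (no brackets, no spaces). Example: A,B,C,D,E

After op 1 (replace(5, 'm')): offset=0, physical=[A,B,C,D,E,m,G], logical=[A,B,C,D,E,m,G]
After op 2 (swap(5, 1)): offset=0, physical=[A,m,C,D,E,B,G], logical=[A,m,C,D,E,B,G]
After op 3 (replace(6, 'g')): offset=0, physical=[A,m,C,D,E,B,g], logical=[A,m,C,D,E,B,g]
After op 4 (replace(6, 'o')): offset=0, physical=[A,m,C,D,E,B,o], logical=[A,m,C,D,E,B,o]
After op 5 (replace(2, 'd')): offset=0, physical=[A,m,d,D,E,B,o], logical=[A,m,d,D,E,B,o]
After op 6 (replace(5, 'i')): offset=0, physical=[A,m,d,D,E,i,o], logical=[A,m,d,D,E,i,o]
After op 7 (rotate(+2)): offset=2, physical=[A,m,d,D,E,i,o], logical=[d,D,E,i,o,A,m]
After op 8 (rotate(+1)): offset=3, physical=[A,m,d,D,E,i,o], logical=[D,E,i,o,A,m,d]
After op 9 (rotate(+3)): offset=6, physical=[A,m,d,D,E,i,o], logical=[o,A,m,d,D,E,i]
After op 10 (rotate(+3)): offset=2, physical=[A,m,d,D,E,i,o], logical=[d,D,E,i,o,A,m]
After op 11 (rotate(+2)): offset=4, physical=[A,m,d,D,E,i,o], logical=[E,i,o,A,m,d,D]
After op 12 (rotate(+3)): offset=0, physical=[A,m,d,D,E,i,o], logical=[A,m,d,D,E,i,o]

Answer: A,m,d,D,E,i,o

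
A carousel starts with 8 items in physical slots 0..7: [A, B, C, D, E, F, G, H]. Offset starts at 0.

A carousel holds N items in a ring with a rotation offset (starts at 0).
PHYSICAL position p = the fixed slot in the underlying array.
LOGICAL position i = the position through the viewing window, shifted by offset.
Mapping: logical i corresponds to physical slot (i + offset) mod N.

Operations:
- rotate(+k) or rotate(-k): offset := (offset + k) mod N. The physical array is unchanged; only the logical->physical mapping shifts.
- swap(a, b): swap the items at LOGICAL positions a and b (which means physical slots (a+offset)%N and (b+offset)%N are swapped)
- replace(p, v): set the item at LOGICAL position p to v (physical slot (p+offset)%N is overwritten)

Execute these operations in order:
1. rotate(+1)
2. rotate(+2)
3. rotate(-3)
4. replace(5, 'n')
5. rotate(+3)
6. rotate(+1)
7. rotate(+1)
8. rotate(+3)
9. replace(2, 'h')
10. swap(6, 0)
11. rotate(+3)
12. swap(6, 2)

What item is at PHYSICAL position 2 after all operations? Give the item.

After op 1 (rotate(+1)): offset=1, physical=[A,B,C,D,E,F,G,H], logical=[B,C,D,E,F,G,H,A]
After op 2 (rotate(+2)): offset=3, physical=[A,B,C,D,E,F,G,H], logical=[D,E,F,G,H,A,B,C]
After op 3 (rotate(-3)): offset=0, physical=[A,B,C,D,E,F,G,H], logical=[A,B,C,D,E,F,G,H]
After op 4 (replace(5, 'n')): offset=0, physical=[A,B,C,D,E,n,G,H], logical=[A,B,C,D,E,n,G,H]
After op 5 (rotate(+3)): offset=3, physical=[A,B,C,D,E,n,G,H], logical=[D,E,n,G,H,A,B,C]
After op 6 (rotate(+1)): offset=4, physical=[A,B,C,D,E,n,G,H], logical=[E,n,G,H,A,B,C,D]
After op 7 (rotate(+1)): offset=5, physical=[A,B,C,D,E,n,G,H], logical=[n,G,H,A,B,C,D,E]
After op 8 (rotate(+3)): offset=0, physical=[A,B,C,D,E,n,G,H], logical=[A,B,C,D,E,n,G,H]
After op 9 (replace(2, 'h')): offset=0, physical=[A,B,h,D,E,n,G,H], logical=[A,B,h,D,E,n,G,H]
After op 10 (swap(6, 0)): offset=0, physical=[G,B,h,D,E,n,A,H], logical=[G,B,h,D,E,n,A,H]
After op 11 (rotate(+3)): offset=3, physical=[G,B,h,D,E,n,A,H], logical=[D,E,n,A,H,G,B,h]
After op 12 (swap(6, 2)): offset=3, physical=[G,n,h,D,E,B,A,H], logical=[D,E,B,A,H,G,n,h]

Answer: h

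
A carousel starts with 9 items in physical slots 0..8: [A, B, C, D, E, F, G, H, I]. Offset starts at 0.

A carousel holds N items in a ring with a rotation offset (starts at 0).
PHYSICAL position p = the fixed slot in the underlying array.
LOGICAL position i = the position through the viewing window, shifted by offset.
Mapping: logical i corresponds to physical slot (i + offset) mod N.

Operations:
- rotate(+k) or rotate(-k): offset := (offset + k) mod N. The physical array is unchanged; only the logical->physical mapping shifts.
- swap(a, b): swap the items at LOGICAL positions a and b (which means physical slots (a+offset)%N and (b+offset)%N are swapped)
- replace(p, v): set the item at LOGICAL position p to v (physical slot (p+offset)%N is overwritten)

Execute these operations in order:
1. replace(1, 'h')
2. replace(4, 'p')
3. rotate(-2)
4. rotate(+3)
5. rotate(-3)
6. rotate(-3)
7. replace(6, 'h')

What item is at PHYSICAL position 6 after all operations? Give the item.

After op 1 (replace(1, 'h')): offset=0, physical=[A,h,C,D,E,F,G,H,I], logical=[A,h,C,D,E,F,G,H,I]
After op 2 (replace(4, 'p')): offset=0, physical=[A,h,C,D,p,F,G,H,I], logical=[A,h,C,D,p,F,G,H,I]
After op 3 (rotate(-2)): offset=7, physical=[A,h,C,D,p,F,G,H,I], logical=[H,I,A,h,C,D,p,F,G]
After op 4 (rotate(+3)): offset=1, physical=[A,h,C,D,p,F,G,H,I], logical=[h,C,D,p,F,G,H,I,A]
After op 5 (rotate(-3)): offset=7, physical=[A,h,C,D,p,F,G,H,I], logical=[H,I,A,h,C,D,p,F,G]
After op 6 (rotate(-3)): offset=4, physical=[A,h,C,D,p,F,G,H,I], logical=[p,F,G,H,I,A,h,C,D]
After op 7 (replace(6, 'h')): offset=4, physical=[A,h,C,D,p,F,G,H,I], logical=[p,F,G,H,I,A,h,C,D]

Answer: G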